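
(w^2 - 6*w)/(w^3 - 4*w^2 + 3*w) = (w - 6)/(w^2 - 4*w + 3)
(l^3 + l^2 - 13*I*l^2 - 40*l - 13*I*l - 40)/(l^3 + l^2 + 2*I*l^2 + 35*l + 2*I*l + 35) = (l - 8*I)/(l + 7*I)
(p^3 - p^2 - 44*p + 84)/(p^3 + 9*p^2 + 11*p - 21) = (p^2 - 8*p + 12)/(p^2 + 2*p - 3)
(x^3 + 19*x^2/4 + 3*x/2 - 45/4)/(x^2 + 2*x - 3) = (4*x^2 + 7*x - 15)/(4*(x - 1))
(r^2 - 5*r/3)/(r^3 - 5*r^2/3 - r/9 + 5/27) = 9*r/(9*r^2 - 1)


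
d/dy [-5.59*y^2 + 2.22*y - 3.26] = 2.22 - 11.18*y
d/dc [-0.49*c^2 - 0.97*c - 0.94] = -0.98*c - 0.97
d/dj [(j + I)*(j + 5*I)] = 2*j + 6*I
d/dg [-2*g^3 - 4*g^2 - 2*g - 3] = -6*g^2 - 8*g - 2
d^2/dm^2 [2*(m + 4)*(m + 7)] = 4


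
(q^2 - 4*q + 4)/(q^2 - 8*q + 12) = (q - 2)/(q - 6)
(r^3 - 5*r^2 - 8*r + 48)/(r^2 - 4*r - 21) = (r^2 - 8*r + 16)/(r - 7)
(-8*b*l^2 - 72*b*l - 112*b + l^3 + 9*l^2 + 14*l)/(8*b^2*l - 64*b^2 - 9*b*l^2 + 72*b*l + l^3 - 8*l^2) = (-l^2 - 9*l - 14)/(b*l - 8*b - l^2 + 8*l)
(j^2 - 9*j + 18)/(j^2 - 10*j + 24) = (j - 3)/(j - 4)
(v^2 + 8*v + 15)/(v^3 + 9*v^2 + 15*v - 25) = (v + 3)/(v^2 + 4*v - 5)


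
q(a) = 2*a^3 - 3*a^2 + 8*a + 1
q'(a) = 6*a^2 - 6*a + 8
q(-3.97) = -203.18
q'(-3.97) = 126.39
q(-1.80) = -34.78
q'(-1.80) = 38.24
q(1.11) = 8.92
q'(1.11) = 8.73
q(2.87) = 46.53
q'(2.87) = 40.20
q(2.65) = 38.35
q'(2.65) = 34.24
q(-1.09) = -13.87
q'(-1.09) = 21.67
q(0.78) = 6.36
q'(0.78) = 6.97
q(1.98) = 20.60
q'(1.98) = 19.64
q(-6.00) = -587.00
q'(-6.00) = 260.00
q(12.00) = 3121.00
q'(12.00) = 800.00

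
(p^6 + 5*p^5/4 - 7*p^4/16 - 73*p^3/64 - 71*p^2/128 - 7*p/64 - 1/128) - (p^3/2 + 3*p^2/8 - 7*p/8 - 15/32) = p^6 + 5*p^5/4 - 7*p^4/16 - 105*p^3/64 - 119*p^2/128 + 49*p/64 + 59/128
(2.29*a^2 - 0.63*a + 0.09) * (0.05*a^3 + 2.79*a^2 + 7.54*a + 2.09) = 0.1145*a^5 + 6.3576*a^4 + 15.5134*a^3 + 0.286999999999999*a^2 - 0.6381*a + 0.1881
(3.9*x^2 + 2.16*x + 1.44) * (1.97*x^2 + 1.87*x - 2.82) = 7.683*x^4 + 11.5482*x^3 - 4.122*x^2 - 3.3984*x - 4.0608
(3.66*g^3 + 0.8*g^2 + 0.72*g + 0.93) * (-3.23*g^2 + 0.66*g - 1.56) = -11.8218*g^5 - 0.1684*g^4 - 7.5072*g^3 - 3.7767*g^2 - 0.5094*g - 1.4508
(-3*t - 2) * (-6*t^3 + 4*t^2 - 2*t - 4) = 18*t^4 - 2*t^2 + 16*t + 8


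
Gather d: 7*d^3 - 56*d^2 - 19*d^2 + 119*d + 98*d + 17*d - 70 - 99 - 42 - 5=7*d^3 - 75*d^2 + 234*d - 216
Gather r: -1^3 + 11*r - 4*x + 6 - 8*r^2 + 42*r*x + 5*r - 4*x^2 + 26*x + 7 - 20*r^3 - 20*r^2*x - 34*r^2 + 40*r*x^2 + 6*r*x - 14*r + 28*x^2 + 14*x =-20*r^3 + r^2*(-20*x - 42) + r*(40*x^2 + 48*x + 2) + 24*x^2 + 36*x + 12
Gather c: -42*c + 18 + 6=24 - 42*c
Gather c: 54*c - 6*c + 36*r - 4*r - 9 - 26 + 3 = 48*c + 32*r - 32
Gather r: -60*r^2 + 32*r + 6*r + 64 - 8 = -60*r^2 + 38*r + 56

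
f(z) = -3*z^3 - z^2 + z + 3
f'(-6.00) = -311.00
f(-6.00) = 609.00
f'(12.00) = -1319.00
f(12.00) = -5313.00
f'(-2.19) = -37.78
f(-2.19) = 27.52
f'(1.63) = -26.17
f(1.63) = -11.02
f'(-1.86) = -26.42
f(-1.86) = 16.98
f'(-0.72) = -2.23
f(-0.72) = 2.88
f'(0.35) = -0.80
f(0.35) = 3.10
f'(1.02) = -10.40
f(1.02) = -0.20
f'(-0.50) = -0.25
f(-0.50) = 2.62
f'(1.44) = -20.54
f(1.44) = -6.59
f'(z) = -9*z^2 - 2*z + 1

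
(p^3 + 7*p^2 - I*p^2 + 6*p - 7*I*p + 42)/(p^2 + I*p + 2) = (p^2 + p*(7 - 3*I) - 21*I)/(p - I)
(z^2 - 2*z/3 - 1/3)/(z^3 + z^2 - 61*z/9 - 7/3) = 3*(z - 1)/(3*z^2 + 2*z - 21)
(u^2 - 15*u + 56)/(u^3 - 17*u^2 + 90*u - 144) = (u - 7)/(u^2 - 9*u + 18)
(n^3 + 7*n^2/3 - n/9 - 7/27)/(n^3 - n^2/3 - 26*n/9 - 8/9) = (9*n^2 + 18*n - 7)/(3*(3*n^2 - 2*n - 8))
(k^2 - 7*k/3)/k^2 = (k - 7/3)/k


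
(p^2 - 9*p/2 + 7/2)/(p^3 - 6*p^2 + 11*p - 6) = (p - 7/2)/(p^2 - 5*p + 6)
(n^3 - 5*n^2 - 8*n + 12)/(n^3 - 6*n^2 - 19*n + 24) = (n^2 - 4*n - 12)/(n^2 - 5*n - 24)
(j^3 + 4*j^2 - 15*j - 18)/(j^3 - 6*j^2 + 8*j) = (j^3 + 4*j^2 - 15*j - 18)/(j*(j^2 - 6*j + 8))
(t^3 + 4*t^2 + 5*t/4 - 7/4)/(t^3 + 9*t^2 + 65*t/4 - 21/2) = (t + 1)/(t + 6)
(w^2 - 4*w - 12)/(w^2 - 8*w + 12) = (w + 2)/(w - 2)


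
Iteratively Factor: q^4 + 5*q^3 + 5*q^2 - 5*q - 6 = (q - 1)*(q^3 + 6*q^2 + 11*q + 6) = (q - 1)*(q + 3)*(q^2 + 3*q + 2) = (q - 1)*(q + 1)*(q + 3)*(q + 2)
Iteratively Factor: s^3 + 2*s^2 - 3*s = (s - 1)*(s^2 + 3*s) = (s - 1)*(s + 3)*(s)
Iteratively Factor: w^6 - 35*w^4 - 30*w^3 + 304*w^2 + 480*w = (w - 5)*(w^5 + 5*w^4 - 10*w^3 - 80*w^2 - 96*w) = (w - 5)*(w + 4)*(w^4 + w^3 - 14*w^2 - 24*w) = w*(w - 5)*(w + 4)*(w^3 + w^2 - 14*w - 24) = w*(w - 5)*(w + 2)*(w + 4)*(w^2 - w - 12) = w*(w - 5)*(w + 2)*(w + 3)*(w + 4)*(w - 4)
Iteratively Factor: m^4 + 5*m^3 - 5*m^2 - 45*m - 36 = (m + 3)*(m^3 + 2*m^2 - 11*m - 12) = (m + 3)*(m + 4)*(m^2 - 2*m - 3) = (m - 3)*(m + 3)*(m + 4)*(m + 1)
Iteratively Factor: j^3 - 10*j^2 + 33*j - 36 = (j - 4)*(j^2 - 6*j + 9) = (j - 4)*(j - 3)*(j - 3)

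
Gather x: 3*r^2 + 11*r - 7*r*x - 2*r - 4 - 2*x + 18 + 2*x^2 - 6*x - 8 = 3*r^2 + 9*r + 2*x^2 + x*(-7*r - 8) + 6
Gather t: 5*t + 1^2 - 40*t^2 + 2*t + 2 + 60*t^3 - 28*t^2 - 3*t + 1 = 60*t^3 - 68*t^2 + 4*t + 4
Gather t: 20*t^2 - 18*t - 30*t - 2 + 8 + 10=20*t^2 - 48*t + 16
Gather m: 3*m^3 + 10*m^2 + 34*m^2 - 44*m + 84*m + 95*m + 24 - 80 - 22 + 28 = 3*m^3 + 44*m^2 + 135*m - 50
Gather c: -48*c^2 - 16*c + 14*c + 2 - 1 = -48*c^2 - 2*c + 1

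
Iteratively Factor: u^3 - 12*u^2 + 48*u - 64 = (u - 4)*(u^2 - 8*u + 16) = (u - 4)^2*(u - 4)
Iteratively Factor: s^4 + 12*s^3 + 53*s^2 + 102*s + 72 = (s + 4)*(s^3 + 8*s^2 + 21*s + 18) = (s + 3)*(s + 4)*(s^2 + 5*s + 6) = (s + 3)^2*(s + 4)*(s + 2)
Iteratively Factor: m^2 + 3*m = (m)*(m + 3)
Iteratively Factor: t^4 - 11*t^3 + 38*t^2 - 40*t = (t - 2)*(t^3 - 9*t^2 + 20*t) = (t - 4)*(t - 2)*(t^2 - 5*t) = (t - 5)*(t - 4)*(t - 2)*(t)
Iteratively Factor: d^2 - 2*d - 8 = (d - 4)*(d + 2)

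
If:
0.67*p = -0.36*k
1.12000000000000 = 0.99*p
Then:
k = -2.11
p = 1.13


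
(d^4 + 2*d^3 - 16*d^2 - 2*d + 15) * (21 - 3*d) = -3*d^5 + 15*d^4 + 90*d^3 - 330*d^2 - 87*d + 315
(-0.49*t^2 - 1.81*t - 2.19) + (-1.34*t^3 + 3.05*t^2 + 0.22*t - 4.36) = -1.34*t^3 + 2.56*t^2 - 1.59*t - 6.55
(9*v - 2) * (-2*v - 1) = -18*v^2 - 5*v + 2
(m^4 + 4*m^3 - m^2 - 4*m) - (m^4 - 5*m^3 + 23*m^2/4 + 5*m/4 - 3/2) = 9*m^3 - 27*m^2/4 - 21*m/4 + 3/2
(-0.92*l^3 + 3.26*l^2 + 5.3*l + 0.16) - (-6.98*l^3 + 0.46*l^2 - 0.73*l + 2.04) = 6.06*l^3 + 2.8*l^2 + 6.03*l - 1.88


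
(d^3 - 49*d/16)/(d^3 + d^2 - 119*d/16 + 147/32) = 2*d*(4*d + 7)/(8*d^2 + 22*d - 21)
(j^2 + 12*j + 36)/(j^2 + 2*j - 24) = (j + 6)/(j - 4)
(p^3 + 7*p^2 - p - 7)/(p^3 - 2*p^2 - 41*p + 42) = (p^2 + 8*p + 7)/(p^2 - p - 42)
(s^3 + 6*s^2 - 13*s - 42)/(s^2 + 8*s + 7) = (s^2 - s - 6)/(s + 1)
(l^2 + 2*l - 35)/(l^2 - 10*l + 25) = (l + 7)/(l - 5)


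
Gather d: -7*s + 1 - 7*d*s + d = d*(1 - 7*s) - 7*s + 1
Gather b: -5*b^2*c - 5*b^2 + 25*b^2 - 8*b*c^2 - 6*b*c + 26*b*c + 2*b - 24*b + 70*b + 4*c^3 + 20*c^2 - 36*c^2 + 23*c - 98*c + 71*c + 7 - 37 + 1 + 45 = b^2*(20 - 5*c) + b*(-8*c^2 + 20*c + 48) + 4*c^3 - 16*c^2 - 4*c + 16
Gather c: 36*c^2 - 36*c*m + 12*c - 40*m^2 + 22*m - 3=36*c^2 + c*(12 - 36*m) - 40*m^2 + 22*m - 3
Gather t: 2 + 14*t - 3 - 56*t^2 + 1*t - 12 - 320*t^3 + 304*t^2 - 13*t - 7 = -320*t^3 + 248*t^2 + 2*t - 20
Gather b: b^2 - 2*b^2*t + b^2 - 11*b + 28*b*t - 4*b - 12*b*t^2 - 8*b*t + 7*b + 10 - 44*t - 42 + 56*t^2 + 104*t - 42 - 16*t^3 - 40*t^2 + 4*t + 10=b^2*(2 - 2*t) + b*(-12*t^2 + 20*t - 8) - 16*t^3 + 16*t^2 + 64*t - 64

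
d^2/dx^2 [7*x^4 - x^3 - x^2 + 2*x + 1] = 84*x^2 - 6*x - 2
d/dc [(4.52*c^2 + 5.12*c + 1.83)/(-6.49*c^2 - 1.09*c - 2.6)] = (28.302*c^2 + 0.249400000000005*c - 11.3173)/(42.1201*c^4 + 14.1482*c^3 + 34.9361*c^2 + 5.668*c + 6.76)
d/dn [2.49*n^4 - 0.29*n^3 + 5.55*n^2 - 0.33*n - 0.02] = 9.96*n^3 - 0.87*n^2 + 11.1*n - 0.33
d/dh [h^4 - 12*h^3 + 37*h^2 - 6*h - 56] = 4*h^3 - 36*h^2 + 74*h - 6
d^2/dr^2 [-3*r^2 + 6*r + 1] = -6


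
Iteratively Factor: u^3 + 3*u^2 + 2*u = (u + 2)*(u^2 + u) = u*(u + 2)*(u + 1)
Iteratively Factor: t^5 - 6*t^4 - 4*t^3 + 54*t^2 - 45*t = (t - 5)*(t^4 - t^3 - 9*t^2 + 9*t) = (t - 5)*(t + 3)*(t^3 - 4*t^2 + 3*t) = t*(t - 5)*(t + 3)*(t^2 - 4*t + 3) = t*(t - 5)*(t - 1)*(t + 3)*(t - 3)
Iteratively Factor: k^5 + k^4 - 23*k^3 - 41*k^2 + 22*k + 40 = (k - 1)*(k^4 + 2*k^3 - 21*k^2 - 62*k - 40) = (k - 1)*(k + 2)*(k^3 - 21*k - 20) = (k - 5)*(k - 1)*(k + 2)*(k^2 + 5*k + 4) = (k - 5)*(k - 1)*(k + 2)*(k + 4)*(k + 1)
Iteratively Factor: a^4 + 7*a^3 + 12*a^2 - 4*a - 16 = (a + 4)*(a^3 + 3*a^2 - 4) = (a - 1)*(a + 4)*(a^2 + 4*a + 4) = (a - 1)*(a + 2)*(a + 4)*(a + 2)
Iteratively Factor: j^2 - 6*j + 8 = (j - 4)*(j - 2)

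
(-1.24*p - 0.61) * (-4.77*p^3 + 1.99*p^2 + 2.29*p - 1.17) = 5.9148*p^4 + 0.442099999999999*p^3 - 4.0535*p^2 + 0.0538999999999998*p + 0.7137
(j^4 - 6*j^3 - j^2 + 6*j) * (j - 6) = j^5 - 12*j^4 + 35*j^3 + 12*j^2 - 36*j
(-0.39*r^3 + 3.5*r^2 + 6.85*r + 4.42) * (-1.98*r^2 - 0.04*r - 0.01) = 0.7722*r^5 - 6.9144*r^4 - 13.6991*r^3 - 9.0606*r^2 - 0.2453*r - 0.0442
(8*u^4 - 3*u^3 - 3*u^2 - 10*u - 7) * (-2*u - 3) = -16*u^5 - 18*u^4 + 15*u^3 + 29*u^2 + 44*u + 21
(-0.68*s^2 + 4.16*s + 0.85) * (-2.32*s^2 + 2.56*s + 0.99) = 1.5776*s^4 - 11.392*s^3 + 8.0044*s^2 + 6.2944*s + 0.8415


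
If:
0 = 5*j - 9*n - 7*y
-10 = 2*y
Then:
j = 9*n/5 - 7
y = -5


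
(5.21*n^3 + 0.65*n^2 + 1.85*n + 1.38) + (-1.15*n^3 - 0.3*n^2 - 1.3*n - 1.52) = 4.06*n^3 + 0.35*n^2 + 0.55*n - 0.14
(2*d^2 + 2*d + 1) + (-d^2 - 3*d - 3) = d^2 - d - 2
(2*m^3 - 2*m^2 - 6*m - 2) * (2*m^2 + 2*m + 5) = 4*m^5 - 6*m^3 - 26*m^2 - 34*m - 10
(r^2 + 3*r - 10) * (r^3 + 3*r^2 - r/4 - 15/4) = r^5 + 6*r^4 - 5*r^3/4 - 69*r^2/2 - 35*r/4 + 75/2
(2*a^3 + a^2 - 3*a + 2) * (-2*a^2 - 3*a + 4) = -4*a^5 - 8*a^4 + 11*a^3 + 9*a^2 - 18*a + 8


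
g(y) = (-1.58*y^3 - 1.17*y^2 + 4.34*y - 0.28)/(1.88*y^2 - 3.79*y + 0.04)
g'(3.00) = 1.58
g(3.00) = -7.24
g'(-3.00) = -0.75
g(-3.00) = 0.66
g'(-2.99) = -0.75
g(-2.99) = 0.66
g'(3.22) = 0.78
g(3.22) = -6.98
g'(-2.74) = -0.74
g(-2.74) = 0.47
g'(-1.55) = -0.68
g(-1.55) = -0.38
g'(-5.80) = -0.80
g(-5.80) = 2.86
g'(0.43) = -0.23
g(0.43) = -1.00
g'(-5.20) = -0.80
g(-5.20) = 2.38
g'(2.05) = 1205.96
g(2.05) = -57.90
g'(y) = (3.79 - 3.76*y)*(-1.58*y^3 - 1.17*y^2 + 4.34*y - 0.28)/(1.88*y^2 - 3.79*y + 0.04)^2 + (-4.74*y^2 - 2.34*y + 4.34)/(1.88*y^2 - 3.79*y + 0.04) = (-2.9704*y^4 + 11.9764*y^3 - 3.9145*y^2 + 0.959200000000003*y - 0.8876)/(3.5344*y^4 - 14.2504*y^3 + 14.5145*y^2 - 0.3032*y + 0.0016)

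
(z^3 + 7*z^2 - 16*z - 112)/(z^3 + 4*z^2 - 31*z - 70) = (z^2 - 16)/(z^2 - 3*z - 10)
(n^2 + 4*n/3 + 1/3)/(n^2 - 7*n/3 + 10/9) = 3*(3*n^2 + 4*n + 1)/(9*n^2 - 21*n + 10)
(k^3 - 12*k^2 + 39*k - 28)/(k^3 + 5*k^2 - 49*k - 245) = (k^2 - 5*k + 4)/(k^2 + 12*k + 35)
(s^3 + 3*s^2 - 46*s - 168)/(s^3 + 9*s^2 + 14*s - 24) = (s - 7)/(s - 1)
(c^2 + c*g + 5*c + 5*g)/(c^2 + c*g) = (c + 5)/c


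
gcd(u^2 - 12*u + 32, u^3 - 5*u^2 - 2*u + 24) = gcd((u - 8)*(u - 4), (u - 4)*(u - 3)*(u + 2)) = u - 4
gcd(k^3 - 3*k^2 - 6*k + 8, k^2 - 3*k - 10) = k + 2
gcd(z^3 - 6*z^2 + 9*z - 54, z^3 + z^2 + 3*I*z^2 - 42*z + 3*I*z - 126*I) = z^2 + z*(-6 + 3*I) - 18*I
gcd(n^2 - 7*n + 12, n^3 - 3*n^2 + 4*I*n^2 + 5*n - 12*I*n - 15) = n - 3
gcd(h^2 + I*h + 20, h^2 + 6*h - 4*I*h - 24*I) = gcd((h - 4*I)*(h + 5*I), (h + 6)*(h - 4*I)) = h - 4*I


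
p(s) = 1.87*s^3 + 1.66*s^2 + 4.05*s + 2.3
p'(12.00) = 851.73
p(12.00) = 3521.30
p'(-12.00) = 772.05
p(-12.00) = -3038.62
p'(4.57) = 136.39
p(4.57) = 233.96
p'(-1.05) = 6.75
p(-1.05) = -2.29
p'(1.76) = 27.27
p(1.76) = 24.76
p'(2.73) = 54.92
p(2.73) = 63.78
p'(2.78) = 56.64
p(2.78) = 66.57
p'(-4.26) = 91.71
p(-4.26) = -129.40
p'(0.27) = 5.36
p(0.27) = 3.55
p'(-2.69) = 35.71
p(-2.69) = -32.98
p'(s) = 5.61*s^2 + 3.32*s + 4.05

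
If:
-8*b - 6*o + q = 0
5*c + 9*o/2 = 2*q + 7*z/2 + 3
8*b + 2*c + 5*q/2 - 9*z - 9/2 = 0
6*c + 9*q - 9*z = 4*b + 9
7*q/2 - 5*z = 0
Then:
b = 3609/8168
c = 6303/4084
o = -1013/2042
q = 570/1021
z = 399/1021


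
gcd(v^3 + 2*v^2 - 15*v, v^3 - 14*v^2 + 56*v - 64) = 1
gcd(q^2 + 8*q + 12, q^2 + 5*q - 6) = q + 6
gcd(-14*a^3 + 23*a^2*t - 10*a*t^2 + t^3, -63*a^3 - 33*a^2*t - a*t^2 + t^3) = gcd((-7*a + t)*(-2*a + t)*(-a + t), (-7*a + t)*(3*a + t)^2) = -7*a + t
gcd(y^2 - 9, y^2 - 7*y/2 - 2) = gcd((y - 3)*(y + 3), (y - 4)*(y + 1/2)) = 1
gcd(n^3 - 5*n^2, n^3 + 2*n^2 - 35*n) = n^2 - 5*n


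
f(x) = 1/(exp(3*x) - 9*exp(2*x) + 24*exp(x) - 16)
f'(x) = (-3*exp(3*x) + 18*exp(2*x) - 24*exp(x))/(exp(3*x) - 9*exp(2*x) + 24*exp(x) - 16)^2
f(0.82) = 0.26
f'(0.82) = 0.22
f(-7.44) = -0.06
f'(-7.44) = -0.00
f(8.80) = 0.00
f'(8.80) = -0.00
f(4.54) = 0.00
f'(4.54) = -0.00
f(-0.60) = -0.19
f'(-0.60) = -0.29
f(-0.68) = -0.17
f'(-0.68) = -0.22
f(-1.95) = -0.08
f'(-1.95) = -0.02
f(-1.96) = -0.08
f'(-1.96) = -0.02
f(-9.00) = -0.06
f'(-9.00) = 0.00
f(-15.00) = -0.06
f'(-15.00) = 0.00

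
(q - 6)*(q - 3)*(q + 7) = q^3 - 2*q^2 - 45*q + 126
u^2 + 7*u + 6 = (u + 1)*(u + 6)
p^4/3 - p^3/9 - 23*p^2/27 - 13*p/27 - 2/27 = (p/3 + 1/3)*(p - 2)*(p + 1/3)^2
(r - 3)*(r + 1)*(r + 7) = r^3 + 5*r^2 - 17*r - 21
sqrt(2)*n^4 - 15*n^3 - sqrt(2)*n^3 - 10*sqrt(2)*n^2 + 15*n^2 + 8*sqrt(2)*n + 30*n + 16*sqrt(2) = (n - 2)*(n - 8*sqrt(2))*(n + sqrt(2)/2)*(sqrt(2)*n + sqrt(2))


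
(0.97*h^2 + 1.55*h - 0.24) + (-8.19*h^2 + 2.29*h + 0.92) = -7.22*h^2 + 3.84*h + 0.68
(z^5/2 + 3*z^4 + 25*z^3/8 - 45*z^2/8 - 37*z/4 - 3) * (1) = z^5/2 + 3*z^4 + 25*z^3/8 - 45*z^2/8 - 37*z/4 - 3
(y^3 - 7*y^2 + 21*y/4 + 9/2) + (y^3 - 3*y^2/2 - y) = 2*y^3 - 17*y^2/2 + 17*y/4 + 9/2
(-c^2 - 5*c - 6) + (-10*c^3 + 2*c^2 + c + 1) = -10*c^3 + c^2 - 4*c - 5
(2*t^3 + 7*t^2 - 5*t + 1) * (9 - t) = -2*t^4 + 11*t^3 + 68*t^2 - 46*t + 9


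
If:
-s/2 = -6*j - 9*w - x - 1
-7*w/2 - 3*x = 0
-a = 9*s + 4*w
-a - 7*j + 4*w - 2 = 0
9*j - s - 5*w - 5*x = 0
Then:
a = -2694/901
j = 52/901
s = 358/901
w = -132/901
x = 154/901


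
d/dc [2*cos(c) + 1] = -2*sin(c)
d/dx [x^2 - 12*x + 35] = 2*x - 12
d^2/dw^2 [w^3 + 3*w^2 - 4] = 6*w + 6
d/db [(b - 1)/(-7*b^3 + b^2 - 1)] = (-7*b^3 + b^2 + b*(b - 1)*(21*b - 2) - 1)/(7*b^3 - b^2 + 1)^2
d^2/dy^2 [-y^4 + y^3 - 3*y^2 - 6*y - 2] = -12*y^2 + 6*y - 6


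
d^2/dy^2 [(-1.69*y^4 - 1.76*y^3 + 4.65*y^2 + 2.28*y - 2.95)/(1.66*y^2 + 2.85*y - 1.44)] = (-9.31392800000001*y^6 - 47.9723400000001*y^5 - 58.1234940000001*y^4 + 42.533988*y^3 + 19.203672*y^2 - 72.935244*y - 24.02739)/(4.574296*y^6 + 23.56038*y^5 + 28.545858*y^4 - 17.726715*y^3 - 24.762672*y^2 + 17.72928*y - 2.985984)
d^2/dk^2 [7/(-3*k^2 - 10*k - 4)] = 14*(9*k^2 + 30*k - 4*(3*k + 5)^2 + 12)/(3*k^2 + 10*k + 4)^3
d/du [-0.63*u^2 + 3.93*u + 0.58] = 3.93 - 1.26*u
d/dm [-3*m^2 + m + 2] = 1 - 6*m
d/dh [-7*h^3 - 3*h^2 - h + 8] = -21*h^2 - 6*h - 1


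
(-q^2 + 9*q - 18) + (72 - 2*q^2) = -3*q^2 + 9*q + 54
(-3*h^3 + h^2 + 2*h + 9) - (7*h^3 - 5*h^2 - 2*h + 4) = -10*h^3 + 6*h^2 + 4*h + 5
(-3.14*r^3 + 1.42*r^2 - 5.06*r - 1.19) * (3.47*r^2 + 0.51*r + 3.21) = -10.8958*r^5 + 3.326*r^4 - 26.9134*r^3 - 2.1517*r^2 - 16.8495*r - 3.8199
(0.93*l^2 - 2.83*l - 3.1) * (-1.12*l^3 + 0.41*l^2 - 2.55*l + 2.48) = -1.0416*l^5 + 3.5509*l^4 - 0.0597999999999996*l^3 + 8.2519*l^2 + 0.8866*l - 7.688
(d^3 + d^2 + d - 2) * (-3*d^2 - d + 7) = -3*d^5 - 4*d^4 + 3*d^3 + 12*d^2 + 9*d - 14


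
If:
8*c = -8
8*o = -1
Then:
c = -1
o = -1/8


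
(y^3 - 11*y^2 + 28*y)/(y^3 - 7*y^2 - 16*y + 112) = y/(y + 4)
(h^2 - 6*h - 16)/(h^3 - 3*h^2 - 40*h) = (h + 2)/(h*(h + 5))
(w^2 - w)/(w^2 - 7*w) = (w - 1)/(w - 7)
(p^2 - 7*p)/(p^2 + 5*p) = (p - 7)/(p + 5)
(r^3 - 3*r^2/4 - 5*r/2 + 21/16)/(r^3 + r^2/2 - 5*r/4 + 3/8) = (4*r - 7)/(2*(2*r - 1))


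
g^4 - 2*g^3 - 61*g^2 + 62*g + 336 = (g - 8)*(g - 3)*(g + 2)*(g + 7)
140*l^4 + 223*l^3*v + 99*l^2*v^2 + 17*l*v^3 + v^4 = (l + v)*(4*l + v)*(5*l + v)*(7*l + v)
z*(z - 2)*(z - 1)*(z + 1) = z^4 - 2*z^3 - z^2 + 2*z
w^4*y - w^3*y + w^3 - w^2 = w^2*(w - 1)*(w*y + 1)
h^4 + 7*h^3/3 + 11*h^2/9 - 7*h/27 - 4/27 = (h - 1/3)*(h + 1/3)*(h + 1)*(h + 4/3)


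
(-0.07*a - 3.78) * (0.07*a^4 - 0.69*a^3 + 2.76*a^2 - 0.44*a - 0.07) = -0.0049*a^5 - 0.2163*a^4 + 2.415*a^3 - 10.402*a^2 + 1.6681*a + 0.2646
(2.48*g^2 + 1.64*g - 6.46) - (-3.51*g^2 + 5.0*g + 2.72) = 5.99*g^2 - 3.36*g - 9.18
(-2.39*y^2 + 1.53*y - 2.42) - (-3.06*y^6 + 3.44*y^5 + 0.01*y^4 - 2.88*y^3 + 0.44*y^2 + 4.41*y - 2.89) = 3.06*y^6 - 3.44*y^5 - 0.01*y^4 + 2.88*y^3 - 2.83*y^2 - 2.88*y + 0.47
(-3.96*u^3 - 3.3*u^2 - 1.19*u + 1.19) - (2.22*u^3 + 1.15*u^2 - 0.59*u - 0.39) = -6.18*u^3 - 4.45*u^2 - 0.6*u + 1.58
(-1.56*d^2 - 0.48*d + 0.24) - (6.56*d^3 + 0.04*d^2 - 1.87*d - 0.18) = -6.56*d^3 - 1.6*d^2 + 1.39*d + 0.42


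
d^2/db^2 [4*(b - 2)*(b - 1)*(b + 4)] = 24*b + 8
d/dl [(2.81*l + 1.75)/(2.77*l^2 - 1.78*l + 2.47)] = (-7.7837*l^2 - 9.695*l + 10.0557)/(7.6729*l^4 - 9.8612*l^3 + 16.8522*l^2 - 8.7932*l + 6.1009)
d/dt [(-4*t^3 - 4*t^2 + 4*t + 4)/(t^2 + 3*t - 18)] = 4*(-t^4 - 6*t^3 + 50*t^2 + 34*t - 21)/(t^4 + 6*t^3 - 27*t^2 - 108*t + 324)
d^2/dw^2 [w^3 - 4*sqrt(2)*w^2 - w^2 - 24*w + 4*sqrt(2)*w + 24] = 6*w - 8*sqrt(2) - 2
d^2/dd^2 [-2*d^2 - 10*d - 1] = -4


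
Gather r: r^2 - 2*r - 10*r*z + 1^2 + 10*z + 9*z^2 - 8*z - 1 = r^2 + r*(-10*z - 2) + 9*z^2 + 2*z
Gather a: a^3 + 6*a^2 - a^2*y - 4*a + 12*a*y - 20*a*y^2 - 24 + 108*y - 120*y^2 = a^3 + a^2*(6 - y) + a*(-20*y^2 + 12*y - 4) - 120*y^2 + 108*y - 24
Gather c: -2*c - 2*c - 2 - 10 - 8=-4*c - 20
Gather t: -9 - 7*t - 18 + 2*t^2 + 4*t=2*t^2 - 3*t - 27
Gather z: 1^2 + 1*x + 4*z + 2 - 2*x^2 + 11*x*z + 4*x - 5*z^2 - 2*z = -2*x^2 + 5*x - 5*z^2 + z*(11*x + 2) + 3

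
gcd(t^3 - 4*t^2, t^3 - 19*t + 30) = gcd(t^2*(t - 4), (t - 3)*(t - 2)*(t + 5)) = 1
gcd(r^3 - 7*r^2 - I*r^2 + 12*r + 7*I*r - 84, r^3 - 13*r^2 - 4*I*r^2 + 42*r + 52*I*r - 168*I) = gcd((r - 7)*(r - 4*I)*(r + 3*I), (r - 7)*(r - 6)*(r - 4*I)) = r^2 + r*(-7 - 4*I) + 28*I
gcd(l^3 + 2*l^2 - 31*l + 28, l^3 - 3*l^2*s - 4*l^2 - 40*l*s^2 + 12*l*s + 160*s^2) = l - 4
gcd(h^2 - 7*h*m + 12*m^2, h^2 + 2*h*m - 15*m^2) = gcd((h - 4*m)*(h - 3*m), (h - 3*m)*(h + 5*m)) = h - 3*m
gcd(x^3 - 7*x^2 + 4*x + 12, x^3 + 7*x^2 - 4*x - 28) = x - 2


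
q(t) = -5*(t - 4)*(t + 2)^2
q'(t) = -5*(t - 4)*(2*t + 4) - 5*(t + 2)^2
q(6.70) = -1021.82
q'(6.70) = -613.35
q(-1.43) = 8.82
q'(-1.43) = 29.33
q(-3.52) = 86.87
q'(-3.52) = -125.86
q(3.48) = 78.08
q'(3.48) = -121.66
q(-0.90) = 29.64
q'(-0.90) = 47.85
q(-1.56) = 5.38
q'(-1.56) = 23.50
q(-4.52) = 270.53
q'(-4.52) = -246.46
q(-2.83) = 23.53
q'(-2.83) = -60.13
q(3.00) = 125.00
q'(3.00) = -75.00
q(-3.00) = 35.00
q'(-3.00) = -75.00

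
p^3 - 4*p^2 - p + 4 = (p - 4)*(p - 1)*(p + 1)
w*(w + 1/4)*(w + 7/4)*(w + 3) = w^4 + 5*w^3 + 103*w^2/16 + 21*w/16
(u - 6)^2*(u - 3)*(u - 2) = u^4 - 17*u^3 + 102*u^2 - 252*u + 216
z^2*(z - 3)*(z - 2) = z^4 - 5*z^3 + 6*z^2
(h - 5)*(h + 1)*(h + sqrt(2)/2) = h^3 - 4*h^2 + sqrt(2)*h^2/2 - 5*h - 2*sqrt(2)*h - 5*sqrt(2)/2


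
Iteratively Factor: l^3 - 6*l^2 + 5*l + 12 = (l + 1)*(l^2 - 7*l + 12) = (l - 4)*(l + 1)*(l - 3)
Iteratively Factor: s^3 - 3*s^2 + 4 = (s - 2)*(s^2 - s - 2) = (s - 2)*(s + 1)*(s - 2)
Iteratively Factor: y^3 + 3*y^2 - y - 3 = (y - 1)*(y^2 + 4*y + 3) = (y - 1)*(y + 1)*(y + 3)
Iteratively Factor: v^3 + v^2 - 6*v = (v - 2)*(v^2 + 3*v) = (v - 2)*(v + 3)*(v)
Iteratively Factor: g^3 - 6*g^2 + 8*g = (g)*(g^2 - 6*g + 8) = g*(g - 4)*(g - 2)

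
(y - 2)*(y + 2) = y^2 - 4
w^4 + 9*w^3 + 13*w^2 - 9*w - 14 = (w - 1)*(w + 1)*(w + 2)*(w + 7)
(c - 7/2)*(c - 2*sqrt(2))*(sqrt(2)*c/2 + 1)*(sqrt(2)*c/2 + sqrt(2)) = c^4/2 - 3*c^3/4 - sqrt(2)*c^3/2 - 11*c^2/2 + 3*sqrt(2)*c^2/4 + 3*c + 7*sqrt(2)*c/2 + 14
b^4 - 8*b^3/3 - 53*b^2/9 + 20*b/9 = b*(b - 4)*(b - 1/3)*(b + 5/3)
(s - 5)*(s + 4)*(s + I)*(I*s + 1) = I*s^4 - I*s^3 - 19*I*s^2 - I*s - 20*I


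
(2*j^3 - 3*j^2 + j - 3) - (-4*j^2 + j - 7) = 2*j^3 + j^2 + 4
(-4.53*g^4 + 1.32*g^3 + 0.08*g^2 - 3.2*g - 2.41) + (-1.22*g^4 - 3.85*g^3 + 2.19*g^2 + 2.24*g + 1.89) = -5.75*g^4 - 2.53*g^3 + 2.27*g^2 - 0.96*g - 0.52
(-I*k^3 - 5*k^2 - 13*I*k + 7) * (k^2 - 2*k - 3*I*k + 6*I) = -I*k^5 - 8*k^4 + 2*I*k^4 + 16*k^3 + 2*I*k^3 - 32*k^2 - 4*I*k^2 + 64*k - 21*I*k + 42*I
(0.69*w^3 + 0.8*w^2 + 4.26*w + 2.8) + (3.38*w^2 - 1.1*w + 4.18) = 0.69*w^3 + 4.18*w^2 + 3.16*w + 6.98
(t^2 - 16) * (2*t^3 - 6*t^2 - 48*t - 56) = 2*t^5 - 6*t^4 - 80*t^3 + 40*t^2 + 768*t + 896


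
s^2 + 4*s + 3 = (s + 1)*(s + 3)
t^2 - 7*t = t*(t - 7)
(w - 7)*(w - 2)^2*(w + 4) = w^4 - 7*w^3 - 12*w^2 + 100*w - 112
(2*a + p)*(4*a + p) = 8*a^2 + 6*a*p + p^2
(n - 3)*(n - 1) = n^2 - 4*n + 3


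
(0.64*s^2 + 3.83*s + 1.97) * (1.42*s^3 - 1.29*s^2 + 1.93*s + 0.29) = 0.9088*s^5 + 4.613*s^4 - 0.908100000000001*s^3 + 5.0362*s^2 + 4.9128*s + 0.5713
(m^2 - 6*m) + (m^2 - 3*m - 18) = 2*m^2 - 9*m - 18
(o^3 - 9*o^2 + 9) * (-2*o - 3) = -2*o^4 + 15*o^3 + 27*o^2 - 18*o - 27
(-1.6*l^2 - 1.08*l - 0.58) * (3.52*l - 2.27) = -5.632*l^3 - 0.1696*l^2 + 0.41*l + 1.3166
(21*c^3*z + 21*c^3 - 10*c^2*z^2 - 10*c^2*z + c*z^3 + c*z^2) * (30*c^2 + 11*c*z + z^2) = 630*c^5*z + 630*c^5 - 69*c^4*z^2 - 69*c^4*z - 59*c^3*z^3 - 59*c^3*z^2 + c^2*z^4 + c^2*z^3 + c*z^5 + c*z^4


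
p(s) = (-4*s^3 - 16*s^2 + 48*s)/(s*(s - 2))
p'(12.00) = -4.00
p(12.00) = -72.00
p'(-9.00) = -4.00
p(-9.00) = 12.00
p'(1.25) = -4.00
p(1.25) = -29.00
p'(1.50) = -4.00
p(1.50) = -30.00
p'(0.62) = -4.00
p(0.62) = -26.48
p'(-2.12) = -4.00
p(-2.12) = -15.52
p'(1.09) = -4.00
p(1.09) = -28.36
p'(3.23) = -4.00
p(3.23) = -36.92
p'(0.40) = -4.00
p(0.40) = -25.60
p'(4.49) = -4.00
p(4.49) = -41.96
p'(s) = (-12*s^2 - 32*s + 48)/(s*(s - 2)) - (-4*s^3 - 16*s^2 + 48*s)/(s*(s - 2)^2) - (-4*s^3 - 16*s^2 + 48*s)/(s^2*(s - 2))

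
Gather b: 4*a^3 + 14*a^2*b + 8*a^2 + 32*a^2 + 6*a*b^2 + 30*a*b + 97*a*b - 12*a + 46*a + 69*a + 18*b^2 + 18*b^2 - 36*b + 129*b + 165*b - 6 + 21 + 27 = 4*a^3 + 40*a^2 + 103*a + b^2*(6*a + 36) + b*(14*a^2 + 127*a + 258) + 42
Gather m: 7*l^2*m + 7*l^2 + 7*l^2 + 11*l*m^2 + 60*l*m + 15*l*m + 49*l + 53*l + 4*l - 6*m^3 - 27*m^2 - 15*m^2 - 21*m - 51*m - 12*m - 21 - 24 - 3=14*l^2 + 106*l - 6*m^3 + m^2*(11*l - 42) + m*(7*l^2 + 75*l - 84) - 48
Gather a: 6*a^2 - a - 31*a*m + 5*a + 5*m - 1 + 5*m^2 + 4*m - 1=6*a^2 + a*(4 - 31*m) + 5*m^2 + 9*m - 2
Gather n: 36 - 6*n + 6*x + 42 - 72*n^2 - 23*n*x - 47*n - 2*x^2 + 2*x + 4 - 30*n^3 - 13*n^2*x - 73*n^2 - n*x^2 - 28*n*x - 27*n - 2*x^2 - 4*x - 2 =-30*n^3 + n^2*(-13*x - 145) + n*(-x^2 - 51*x - 80) - 4*x^2 + 4*x + 80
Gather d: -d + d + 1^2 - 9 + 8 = 0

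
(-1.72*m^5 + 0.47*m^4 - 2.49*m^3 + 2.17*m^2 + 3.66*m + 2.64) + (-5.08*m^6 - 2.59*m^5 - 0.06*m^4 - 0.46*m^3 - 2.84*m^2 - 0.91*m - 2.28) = -5.08*m^6 - 4.31*m^5 + 0.41*m^4 - 2.95*m^3 - 0.67*m^2 + 2.75*m + 0.36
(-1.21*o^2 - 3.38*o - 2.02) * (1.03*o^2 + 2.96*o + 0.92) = -1.2463*o^4 - 7.063*o^3 - 13.1986*o^2 - 9.0888*o - 1.8584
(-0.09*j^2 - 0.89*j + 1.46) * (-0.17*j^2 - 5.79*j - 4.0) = 0.0153*j^4 + 0.6724*j^3 + 5.2649*j^2 - 4.8934*j - 5.84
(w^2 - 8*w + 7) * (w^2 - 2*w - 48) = w^4 - 10*w^3 - 25*w^2 + 370*w - 336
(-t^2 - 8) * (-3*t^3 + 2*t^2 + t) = 3*t^5 - 2*t^4 + 23*t^3 - 16*t^2 - 8*t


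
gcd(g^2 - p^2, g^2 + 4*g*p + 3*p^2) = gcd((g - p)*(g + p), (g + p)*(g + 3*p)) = g + p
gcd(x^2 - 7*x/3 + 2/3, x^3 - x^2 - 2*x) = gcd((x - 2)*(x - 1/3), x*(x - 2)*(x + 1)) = x - 2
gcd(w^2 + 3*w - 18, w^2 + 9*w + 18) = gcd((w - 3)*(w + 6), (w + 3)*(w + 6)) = w + 6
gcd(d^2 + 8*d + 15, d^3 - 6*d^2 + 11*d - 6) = 1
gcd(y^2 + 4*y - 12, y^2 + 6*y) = y + 6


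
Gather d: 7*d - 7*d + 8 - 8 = 0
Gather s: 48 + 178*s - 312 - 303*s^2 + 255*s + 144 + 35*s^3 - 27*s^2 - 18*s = 35*s^3 - 330*s^2 + 415*s - 120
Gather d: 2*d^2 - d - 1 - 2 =2*d^2 - d - 3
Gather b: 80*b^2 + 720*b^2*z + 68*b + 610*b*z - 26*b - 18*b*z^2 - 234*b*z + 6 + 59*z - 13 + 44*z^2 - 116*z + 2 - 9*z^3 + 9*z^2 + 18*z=b^2*(720*z + 80) + b*(-18*z^2 + 376*z + 42) - 9*z^3 + 53*z^2 - 39*z - 5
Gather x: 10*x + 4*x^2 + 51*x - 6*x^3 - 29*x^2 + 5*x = -6*x^3 - 25*x^2 + 66*x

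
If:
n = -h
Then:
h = -n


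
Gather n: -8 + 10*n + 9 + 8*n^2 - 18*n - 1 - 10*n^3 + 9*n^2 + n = -10*n^3 + 17*n^2 - 7*n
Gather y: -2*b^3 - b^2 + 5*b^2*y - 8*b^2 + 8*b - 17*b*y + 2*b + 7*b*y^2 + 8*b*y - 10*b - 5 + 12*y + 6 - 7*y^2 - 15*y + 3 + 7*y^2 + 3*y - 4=-2*b^3 - 9*b^2 + 7*b*y^2 + y*(5*b^2 - 9*b)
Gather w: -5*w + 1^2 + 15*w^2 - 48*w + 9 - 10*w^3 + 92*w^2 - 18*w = -10*w^3 + 107*w^2 - 71*w + 10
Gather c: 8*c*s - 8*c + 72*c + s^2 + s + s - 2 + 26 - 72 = c*(8*s + 64) + s^2 + 2*s - 48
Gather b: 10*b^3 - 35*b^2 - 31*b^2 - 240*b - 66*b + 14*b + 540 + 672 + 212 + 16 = 10*b^3 - 66*b^2 - 292*b + 1440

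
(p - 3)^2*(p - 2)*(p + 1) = p^4 - 7*p^3 + 13*p^2 + 3*p - 18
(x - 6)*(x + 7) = x^2 + x - 42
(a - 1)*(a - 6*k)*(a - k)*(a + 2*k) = a^4 - 5*a^3*k - a^3 - 8*a^2*k^2 + 5*a^2*k + 12*a*k^3 + 8*a*k^2 - 12*k^3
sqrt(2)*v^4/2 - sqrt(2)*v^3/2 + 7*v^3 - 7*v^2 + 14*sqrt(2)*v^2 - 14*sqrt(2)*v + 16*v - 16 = (v - 1)*(v + 2*sqrt(2))*(v + 4*sqrt(2))*(sqrt(2)*v/2 + 1)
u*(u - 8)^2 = u^3 - 16*u^2 + 64*u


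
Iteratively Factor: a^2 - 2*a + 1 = (a - 1)*(a - 1)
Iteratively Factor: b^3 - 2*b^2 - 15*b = (b + 3)*(b^2 - 5*b) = b*(b + 3)*(b - 5)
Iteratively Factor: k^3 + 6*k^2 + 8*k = (k)*(k^2 + 6*k + 8) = k*(k + 4)*(k + 2)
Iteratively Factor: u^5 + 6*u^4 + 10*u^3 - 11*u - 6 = (u + 3)*(u^4 + 3*u^3 + u^2 - 3*u - 2) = (u + 1)*(u + 3)*(u^3 + 2*u^2 - u - 2) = (u - 1)*(u + 1)*(u + 3)*(u^2 + 3*u + 2) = (u - 1)*(u + 1)^2*(u + 3)*(u + 2)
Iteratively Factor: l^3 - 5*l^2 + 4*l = (l - 4)*(l^2 - l) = l*(l - 4)*(l - 1)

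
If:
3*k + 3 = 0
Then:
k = -1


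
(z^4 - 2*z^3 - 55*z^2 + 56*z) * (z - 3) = z^5 - 5*z^4 - 49*z^3 + 221*z^2 - 168*z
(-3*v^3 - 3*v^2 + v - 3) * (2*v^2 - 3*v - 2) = -6*v^5 + 3*v^4 + 17*v^3 - 3*v^2 + 7*v + 6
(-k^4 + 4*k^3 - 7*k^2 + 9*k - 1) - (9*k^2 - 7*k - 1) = -k^4 + 4*k^3 - 16*k^2 + 16*k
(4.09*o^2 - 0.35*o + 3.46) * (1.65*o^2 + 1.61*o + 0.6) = 6.7485*o^4 + 6.0074*o^3 + 7.5995*o^2 + 5.3606*o + 2.076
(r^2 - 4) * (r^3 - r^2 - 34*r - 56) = r^5 - r^4 - 38*r^3 - 52*r^2 + 136*r + 224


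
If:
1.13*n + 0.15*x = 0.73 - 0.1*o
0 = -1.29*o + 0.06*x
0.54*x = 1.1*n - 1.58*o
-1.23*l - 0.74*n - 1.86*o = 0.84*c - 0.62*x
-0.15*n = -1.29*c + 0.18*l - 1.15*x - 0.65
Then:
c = -1.15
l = 0.88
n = 0.52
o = 0.04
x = 0.93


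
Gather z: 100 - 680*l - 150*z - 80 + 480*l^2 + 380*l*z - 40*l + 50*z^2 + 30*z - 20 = 480*l^2 - 720*l + 50*z^2 + z*(380*l - 120)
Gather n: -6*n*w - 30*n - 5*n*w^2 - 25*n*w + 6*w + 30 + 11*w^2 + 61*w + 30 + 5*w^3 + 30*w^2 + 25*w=n*(-5*w^2 - 31*w - 30) + 5*w^3 + 41*w^2 + 92*w + 60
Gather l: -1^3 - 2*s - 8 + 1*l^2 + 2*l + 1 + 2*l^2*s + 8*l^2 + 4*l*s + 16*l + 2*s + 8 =l^2*(2*s + 9) + l*(4*s + 18)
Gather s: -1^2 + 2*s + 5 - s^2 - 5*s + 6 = -s^2 - 3*s + 10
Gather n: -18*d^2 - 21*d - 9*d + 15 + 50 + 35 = -18*d^2 - 30*d + 100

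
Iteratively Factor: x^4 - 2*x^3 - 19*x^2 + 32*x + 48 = (x - 3)*(x^3 + x^2 - 16*x - 16) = (x - 3)*(x + 1)*(x^2 - 16) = (x - 4)*(x - 3)*(x + 1)*(x + 4)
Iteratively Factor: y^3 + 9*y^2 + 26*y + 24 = (y + 3)*(y^2 + 6*y + 8) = (y + 2)*(y + 3)*(y + 4)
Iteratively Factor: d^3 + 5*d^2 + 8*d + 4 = (d + 1)*(d^2 + 4*d + 4) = (d + 1)*(d + 2)*(d + 2)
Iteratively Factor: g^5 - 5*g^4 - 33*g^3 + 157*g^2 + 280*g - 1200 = (g - 5)*(g^4 - 33*g^2 - 8*g + 240) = (g - 5)*(g + 4)*(g^3 - 4*g^2 - 17*g + 60) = (g - 5)^2*(g + 4)*(g^2 + g - 12) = (g - 5)^2*(g + 4)^2*(g - 3)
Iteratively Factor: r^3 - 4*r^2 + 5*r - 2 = (r - 2)*(r^2 - 2*r + 1) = (r - 2)*(r - 1)*(r - 1)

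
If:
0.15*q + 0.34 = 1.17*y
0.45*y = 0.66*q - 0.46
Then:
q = 0.98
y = 0.42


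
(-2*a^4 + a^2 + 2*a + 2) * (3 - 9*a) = 18*a^5 - 6*a^4 - 9*a^3 - 15*a^2 - 12*a + 6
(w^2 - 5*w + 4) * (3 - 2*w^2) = -2*w^4 + 10*w^3 - 5*w^2 - 15*w + 12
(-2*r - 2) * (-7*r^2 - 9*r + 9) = 14*r^3 + 32*r^2 - 18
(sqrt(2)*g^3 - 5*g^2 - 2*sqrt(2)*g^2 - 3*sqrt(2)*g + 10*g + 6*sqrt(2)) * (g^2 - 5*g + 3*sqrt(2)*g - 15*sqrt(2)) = sqrt(2)*g^5 - 7*sqrt(2)*g^4 + g^4 - 8*sqrt(2)*g^3 - 7*g^3 - 8*g^2 + 126*sqrt(2)*g^2 - 180*sqrt(2)*g + 126*g - 180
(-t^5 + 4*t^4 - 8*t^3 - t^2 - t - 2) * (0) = 0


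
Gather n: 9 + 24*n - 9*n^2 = -9*n^2 + 24*n + 9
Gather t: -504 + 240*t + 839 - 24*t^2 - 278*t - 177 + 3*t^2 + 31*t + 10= -21*t^2 - 7*t + 168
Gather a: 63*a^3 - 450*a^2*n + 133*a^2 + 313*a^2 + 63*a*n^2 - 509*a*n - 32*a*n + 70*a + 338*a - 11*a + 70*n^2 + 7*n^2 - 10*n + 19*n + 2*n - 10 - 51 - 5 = 63*a^3 + a^2*(446 - 450*n) + a*(63*n^2 - 541*n + 397) + 77*n^2 + 11*n - 66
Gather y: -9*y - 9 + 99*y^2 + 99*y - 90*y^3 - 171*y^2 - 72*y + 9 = -90*y^3 - 72*y^2 + 18*y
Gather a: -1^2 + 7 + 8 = 14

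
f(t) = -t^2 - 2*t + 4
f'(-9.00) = 16.00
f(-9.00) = -59.00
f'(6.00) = -14.00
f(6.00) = -44.00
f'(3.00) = -8.00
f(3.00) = -11.00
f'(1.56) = -5.12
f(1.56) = -1.55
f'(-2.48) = 2.96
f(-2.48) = 2.81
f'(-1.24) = 0.48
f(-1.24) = 4.94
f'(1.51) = -5.02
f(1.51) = -1.30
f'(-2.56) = 3.12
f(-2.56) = 2.57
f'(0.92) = -3.84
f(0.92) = 1.31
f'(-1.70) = 1.40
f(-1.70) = 4.51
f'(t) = -2*t - 2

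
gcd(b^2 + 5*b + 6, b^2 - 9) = b + 3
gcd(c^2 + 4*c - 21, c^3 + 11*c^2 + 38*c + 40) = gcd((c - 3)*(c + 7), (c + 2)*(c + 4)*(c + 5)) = 1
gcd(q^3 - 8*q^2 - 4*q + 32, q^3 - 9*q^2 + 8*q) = q - 8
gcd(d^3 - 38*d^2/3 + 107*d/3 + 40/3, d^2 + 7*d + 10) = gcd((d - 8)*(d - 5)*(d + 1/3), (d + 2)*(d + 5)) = 1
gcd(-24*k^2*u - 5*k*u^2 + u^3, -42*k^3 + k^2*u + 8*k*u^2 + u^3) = 3*k + u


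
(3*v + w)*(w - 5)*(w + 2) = 3*v*w^2 - 9*v*w - 30*v + w^3 - 3*w^2 - 10*w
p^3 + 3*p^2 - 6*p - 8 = (p - 2)*(p + 1)*(p + 4)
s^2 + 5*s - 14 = (s - 2)*(s + 7)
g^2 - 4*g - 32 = (g - 8)*(g + 4)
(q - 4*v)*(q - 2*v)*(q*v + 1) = q^3*v - 6*q^2*v^2 + q^2 + 8*q*v^3 - 6*q*v + 8*v^2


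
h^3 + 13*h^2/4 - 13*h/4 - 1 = (h - 1)*(h + 1/4)*(h + 4)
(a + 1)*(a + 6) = a^2 + 7*a + 6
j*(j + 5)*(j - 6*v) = j^3 - 6*j^2*v + 5*j^2 - 30*j*v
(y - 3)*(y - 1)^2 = y^3 - 5*y^2 + 7*y - 3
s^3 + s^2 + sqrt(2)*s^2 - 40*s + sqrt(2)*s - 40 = (s + 1)*(s - 4*sqrt(2))*(s + 5*sqrt(2))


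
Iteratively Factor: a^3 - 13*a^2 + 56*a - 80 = (a - 4)*(a^2 - 9*a + 20) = (a - 5)*(a - 4)*(a - 4)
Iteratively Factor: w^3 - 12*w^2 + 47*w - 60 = (w - 4)*(w^2 - 8*w + 15) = (w - 5)*(w - 4)*(w - 3)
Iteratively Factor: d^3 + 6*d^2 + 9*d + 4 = (d + 1)*(d^2 + 5*d + 4) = (d + 1)^2*(d + 4)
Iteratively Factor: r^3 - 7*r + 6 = (r - 2)*(r^2 + 2*r - 3) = (r - 2)*(r - 1)*(r + 3)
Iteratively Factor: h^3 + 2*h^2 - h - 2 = (h + 1)*(h^2 + h - 2) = (h - 1)*(h + 1)*(h + 2)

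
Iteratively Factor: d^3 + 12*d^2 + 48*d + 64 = (d + 4)*(d^2 + 8*d + 16) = (d + 4)^2*(d + 4)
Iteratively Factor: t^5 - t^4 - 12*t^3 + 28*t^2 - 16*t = (t - 2)*(t^4 + t^3 - 10*t^2 + 8*t) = (t - 2)*(t - 1)*(t^3 + 2*t^2 - 8*t) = (t - 2)*(t - 1)*(t + 4)*(t^2 - 2*t) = (t - 2)^2*(t - 1)*(t + 4)*(t)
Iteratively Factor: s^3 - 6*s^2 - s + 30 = (s - 5)*(s^2 - s - 6) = (s - 5)*(s - 3)*(s + 2)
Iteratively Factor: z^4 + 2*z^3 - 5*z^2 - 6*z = (z + 1)*(z^3 + z^2 - 6*z) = (z + 1)*(z + 3)*(z^2 - 2*z) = z*(z + 1)*(z + 3)*(z - 2)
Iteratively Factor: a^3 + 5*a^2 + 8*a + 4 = (a + 2)*(a^2 + 3*a + 2) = (a + 2)^2*(a + 1)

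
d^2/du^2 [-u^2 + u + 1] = -2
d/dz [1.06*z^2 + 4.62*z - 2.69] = 2.12*z + 4.62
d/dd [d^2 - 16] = 2*d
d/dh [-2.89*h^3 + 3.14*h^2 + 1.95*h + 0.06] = -8.67*h^2 + 6.28*h + 1.95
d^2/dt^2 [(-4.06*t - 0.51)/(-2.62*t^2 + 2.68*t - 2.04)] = ((19.0892 - 63.8232*t)*(2.62*t^2 - 2.68*t + 2.04) + (4.06*t + 0.51)*(5.24*t - 2.68)*(10.48*t - 5.36))/(2.62*t^2 - 2.68*t + 2.04)^3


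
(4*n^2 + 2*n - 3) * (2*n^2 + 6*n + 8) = 8*n^4 + 28*n^3 + 38*n^2 - 2*n - 24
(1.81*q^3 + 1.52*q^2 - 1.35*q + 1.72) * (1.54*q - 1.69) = 2.7874*q^4 - 0.7181*q^3 - 4.6478*q^2 + 4.9303*q - 2.9068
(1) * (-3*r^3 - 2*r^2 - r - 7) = -3*r^3 - 2*r^2 - r - 7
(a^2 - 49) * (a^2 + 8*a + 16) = a^4 + 8*a^3 - 33*a^2 - 392*a - 784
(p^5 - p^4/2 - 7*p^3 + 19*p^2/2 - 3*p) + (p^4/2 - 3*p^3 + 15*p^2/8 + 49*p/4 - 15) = p^5 - 10*p^3 + 91*p^2/8 + 37*p/4 - 15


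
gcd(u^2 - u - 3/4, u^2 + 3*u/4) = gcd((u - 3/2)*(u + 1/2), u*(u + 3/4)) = 1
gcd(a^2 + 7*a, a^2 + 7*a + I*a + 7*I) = a + 7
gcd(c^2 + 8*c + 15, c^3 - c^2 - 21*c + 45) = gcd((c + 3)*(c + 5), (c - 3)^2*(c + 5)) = c + 5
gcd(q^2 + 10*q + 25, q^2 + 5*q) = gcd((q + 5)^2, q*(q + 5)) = q + 5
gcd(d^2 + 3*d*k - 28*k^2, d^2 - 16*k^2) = d - 4*k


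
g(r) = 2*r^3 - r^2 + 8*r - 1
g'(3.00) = 56.00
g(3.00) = 68.00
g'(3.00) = 56.00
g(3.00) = 68.00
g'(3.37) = 69.40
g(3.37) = 91.15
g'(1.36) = 16.38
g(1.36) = 13.06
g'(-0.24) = 8.83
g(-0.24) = -3.01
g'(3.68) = 81.89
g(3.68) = 114.57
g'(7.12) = 297.93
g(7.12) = 727.15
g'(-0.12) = 8.33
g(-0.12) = -1.98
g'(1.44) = 17.56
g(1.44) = 14.42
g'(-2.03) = 36.79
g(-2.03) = -38.09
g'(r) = 6*r^2 - 2*r + 8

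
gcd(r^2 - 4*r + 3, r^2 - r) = r - 1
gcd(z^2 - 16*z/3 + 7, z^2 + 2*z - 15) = z - 3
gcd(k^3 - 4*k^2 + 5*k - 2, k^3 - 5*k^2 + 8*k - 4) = k^2 - 3*k + 2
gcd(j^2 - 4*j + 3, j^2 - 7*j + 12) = j - 3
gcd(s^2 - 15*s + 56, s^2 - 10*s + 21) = s - 7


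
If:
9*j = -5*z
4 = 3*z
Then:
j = -20/27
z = 4/3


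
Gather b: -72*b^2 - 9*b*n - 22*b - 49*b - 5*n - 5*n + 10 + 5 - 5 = -72*b^2 + b*(-9*n - 71) - 10*n + 10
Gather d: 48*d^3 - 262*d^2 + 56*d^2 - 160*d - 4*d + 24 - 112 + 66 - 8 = 48*d^3 - 206*d^2 - 164*d - 30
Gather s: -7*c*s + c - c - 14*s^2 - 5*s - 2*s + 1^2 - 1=-14*s^2 + s*(-7*c - 7)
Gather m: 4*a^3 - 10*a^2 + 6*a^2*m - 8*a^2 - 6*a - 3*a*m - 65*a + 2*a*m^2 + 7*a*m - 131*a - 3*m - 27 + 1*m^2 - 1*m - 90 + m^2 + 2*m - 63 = 4*a^3 - 18*a^2 - 202*a + m^2*(2*a + 2) + m*(6*a^2 + 4*a - 2) - 180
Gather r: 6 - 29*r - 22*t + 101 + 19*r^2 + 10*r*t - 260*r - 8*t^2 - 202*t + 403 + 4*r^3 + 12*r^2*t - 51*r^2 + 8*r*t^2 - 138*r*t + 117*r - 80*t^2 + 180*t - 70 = 4*r^3 + r^2*(12*t - 32) + r*(8*t^2 - 128*t - 172) - 88*t^2 - 44*t + 440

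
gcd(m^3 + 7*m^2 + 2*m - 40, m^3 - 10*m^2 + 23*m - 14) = m - 2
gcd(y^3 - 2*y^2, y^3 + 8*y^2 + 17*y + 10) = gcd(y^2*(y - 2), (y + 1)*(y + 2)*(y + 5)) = 1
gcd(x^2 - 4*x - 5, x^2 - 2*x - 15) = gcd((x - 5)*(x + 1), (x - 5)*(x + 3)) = x - 5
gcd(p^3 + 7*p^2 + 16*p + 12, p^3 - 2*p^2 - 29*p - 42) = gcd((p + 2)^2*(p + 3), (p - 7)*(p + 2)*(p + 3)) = p^2 + 5*p + 6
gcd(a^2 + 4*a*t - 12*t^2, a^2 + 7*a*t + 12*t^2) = 1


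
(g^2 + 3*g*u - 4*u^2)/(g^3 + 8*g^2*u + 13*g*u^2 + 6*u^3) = (g^2 + 3*g*u - 4*u^2)/(g^3 + 8*g^2*u + 13*g*u^2 + 6*u^3)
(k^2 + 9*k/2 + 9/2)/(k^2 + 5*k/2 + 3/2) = (k + 3)/(k + 1)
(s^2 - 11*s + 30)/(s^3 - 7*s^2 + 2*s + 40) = (s - 6)/(s^2 - 2*s - 8)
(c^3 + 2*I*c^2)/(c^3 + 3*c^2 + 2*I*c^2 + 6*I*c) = c/(c + 3)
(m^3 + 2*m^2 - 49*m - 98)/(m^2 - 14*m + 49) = (m^2 + 9*m + 14)/(m - 7)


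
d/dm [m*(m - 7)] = 2*m - 7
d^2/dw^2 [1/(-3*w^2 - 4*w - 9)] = 2*(9*w^2 + 12*w - 4*(3*w + 2)^2 + 27)/(3*w^2 + 4*w + 9)^3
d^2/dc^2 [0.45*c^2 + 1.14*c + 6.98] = 0.900000000000000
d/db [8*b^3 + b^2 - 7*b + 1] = 24*b^2 + 2*b - 7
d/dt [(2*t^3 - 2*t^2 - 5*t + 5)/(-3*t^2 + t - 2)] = (-6*t^4 + 4*t^3 - 29*t^2 + 38*t + 5)/(9*t^4 - 6*t^3 + 13*t^2 - 4*t + 4)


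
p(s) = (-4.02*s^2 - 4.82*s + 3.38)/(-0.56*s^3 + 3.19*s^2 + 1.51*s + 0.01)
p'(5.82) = -78.51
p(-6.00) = -0.50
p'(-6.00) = -0.02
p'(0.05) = -710.35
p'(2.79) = -0.71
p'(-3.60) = 0.04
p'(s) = (-8.04*s - 4.82)/(-0.56*s^3 + 3.19*s^2 + 1.51*s + 0.01) + (-4.02*s^2 - 4.82*s + 3.38)*(1.68*s^2 - 6.38*s - 1.51)/(-0.56*s^3 + 3.19*s^2 + 1.51*s + 0.01)^2 = (-2.2512*s^4 - 5.3984*s^3 + 14.984*s^2 - 21.6448*s - 5.152)/(0.3136*s^6 - 3.5728*s^5 + 8.4849*s^4 + 9.6226*s^3 + 2.3439*s^2 + 0.0302*s + 0.0001)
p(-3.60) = -0.51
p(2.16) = -2.06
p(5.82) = -24.92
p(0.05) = 33.50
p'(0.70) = -2.58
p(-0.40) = -97.67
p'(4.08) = -1.85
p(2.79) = -2.45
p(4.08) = -3.92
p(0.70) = -0.81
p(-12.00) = -0.37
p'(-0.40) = 2714.24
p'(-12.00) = -0.02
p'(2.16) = -0.55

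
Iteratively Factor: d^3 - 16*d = (d)*(d^2 - 16) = d*(d - 4)*(d + 4)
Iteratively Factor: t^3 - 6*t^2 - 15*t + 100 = (t + 4)*(t^2 - 10*t + 25) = (t - 5)*(t + 4)*(t - 5)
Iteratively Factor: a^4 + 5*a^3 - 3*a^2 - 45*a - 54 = (a - 3)*(a^3 + 8*a^2 + 21*a + 18) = (a - 3)*(a + 3)*(a^2 + 5*a + 6) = (a - 3)*(a + 2)*(a + 3)*(a + 3)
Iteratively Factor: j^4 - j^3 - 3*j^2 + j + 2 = (j + 1)*(j^3 - 2*j^2 - j + 2) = (j + 1)^2*(j^2 - 3*j + 2) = (j - 1)*(j + 1)^2*(j - 2)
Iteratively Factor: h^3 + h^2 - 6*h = (h)*(h^2 + h - 6) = h*(h + 3)*(h - 2)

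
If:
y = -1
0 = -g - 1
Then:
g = -1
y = -1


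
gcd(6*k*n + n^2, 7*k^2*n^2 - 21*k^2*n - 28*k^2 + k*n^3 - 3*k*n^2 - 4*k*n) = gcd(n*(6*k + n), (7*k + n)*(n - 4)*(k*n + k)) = 1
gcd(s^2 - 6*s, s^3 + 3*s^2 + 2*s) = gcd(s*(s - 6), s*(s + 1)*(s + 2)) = s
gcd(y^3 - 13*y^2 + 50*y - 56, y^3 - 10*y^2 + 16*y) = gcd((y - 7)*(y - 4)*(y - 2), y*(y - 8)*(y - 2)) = y - 2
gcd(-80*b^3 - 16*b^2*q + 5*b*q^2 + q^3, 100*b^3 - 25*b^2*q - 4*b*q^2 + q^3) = -20*b^2 + b*q + q^2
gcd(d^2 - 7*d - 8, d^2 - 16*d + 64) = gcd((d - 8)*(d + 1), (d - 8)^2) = d - 8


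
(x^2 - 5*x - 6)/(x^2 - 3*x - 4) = (x - 6)/(x - 4)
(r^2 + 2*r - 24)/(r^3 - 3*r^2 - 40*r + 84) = (r - 4)/(r^2 - 9*r + 14)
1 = 1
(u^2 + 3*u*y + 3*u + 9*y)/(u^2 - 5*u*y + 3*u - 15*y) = (-u - 3*y)/(-u + 5*y)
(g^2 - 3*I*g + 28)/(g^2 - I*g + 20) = (g - 7*I)/(g - 5*I)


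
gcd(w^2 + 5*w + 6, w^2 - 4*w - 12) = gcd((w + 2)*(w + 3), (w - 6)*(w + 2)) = w + 2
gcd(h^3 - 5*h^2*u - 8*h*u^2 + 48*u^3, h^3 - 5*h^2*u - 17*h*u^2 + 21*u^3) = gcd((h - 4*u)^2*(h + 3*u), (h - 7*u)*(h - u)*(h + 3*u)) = h + 3*u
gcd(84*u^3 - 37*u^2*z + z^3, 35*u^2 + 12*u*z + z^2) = 7*u + z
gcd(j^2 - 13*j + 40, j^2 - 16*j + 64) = j - 8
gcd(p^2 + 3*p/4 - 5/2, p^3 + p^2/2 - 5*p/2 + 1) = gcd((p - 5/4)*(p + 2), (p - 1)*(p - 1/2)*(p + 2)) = p + 2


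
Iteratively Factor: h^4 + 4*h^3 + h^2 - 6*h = (h)*(h^3 + 4*h^2 + h - 6) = h*(h + 2)*(h^2 + 2*h - 3) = h*(h - 1)*(h + 2)*(h + 3)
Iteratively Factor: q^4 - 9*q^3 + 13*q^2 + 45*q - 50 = (q - 5)*(q^3 - 4*q^2 - 7*q + 10) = (q - 5)*(q + 2)*(q^2 - 6*q + 5) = (q - 5)*(q - 1)*(q + 2)*(q - 5)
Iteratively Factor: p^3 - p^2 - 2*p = (p)*(p^2 - p - 2) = p*(p + 1)*(p - 2)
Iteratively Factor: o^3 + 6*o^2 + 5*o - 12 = (o + 4)*(o^2 + 2*o - 3) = (o + 3)*(o + 4)*(o - 1)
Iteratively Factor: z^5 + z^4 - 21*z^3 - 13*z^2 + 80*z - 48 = (z - 4)*(z^4 + 5*z^3 - z^2 - 17*z + 12) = (z - 4)*(z + 3)*(z^3 + 2*z^2 - 7*z + 4) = (z - 4)*(z - 1)*(z + 3)*(z^2 + 3*z - 4) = (z - 4)*(z - 1)^2*(z + 3)*(z + 4)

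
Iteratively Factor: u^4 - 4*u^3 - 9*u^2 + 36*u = (u + 3)*(u^3 - 7*u^2 + 12*u) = (u - 3)*(u + 3)*(u^2 - 4*u) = (u - 4)*(u - 3)*(u + 3)*(u)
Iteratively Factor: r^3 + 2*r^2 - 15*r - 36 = (r + 3)*(r^2 - r - 12) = (r + 3)^2*(r - 4)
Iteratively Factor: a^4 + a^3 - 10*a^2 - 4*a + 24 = (a + 2)*(a^3 - a^2 - 8*a + 12) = (a - 2)*(a + 2)*(a^2 + a - 6) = (a - 2)*(a + 2)*(a + 3)*(a - 2)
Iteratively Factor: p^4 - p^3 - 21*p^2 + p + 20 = (p + 4)*(p^3 - 5*p^2 - p + 5) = (p - 5)*(p + 4)*(p^2 - 1) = (p - 5)*(p + 1)*(p + 4)*(p - 1)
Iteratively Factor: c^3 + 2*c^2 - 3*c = (c)*(c^2 + 2*c - 3) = c*(c - 1)*(c + 3)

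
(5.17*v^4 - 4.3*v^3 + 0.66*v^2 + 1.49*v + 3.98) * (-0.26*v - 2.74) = -1.3442*v^5 - 13.0478*v^4 + 11.6104*v^3 - 2.1958*v^2 - 5.1174*v - 10.9052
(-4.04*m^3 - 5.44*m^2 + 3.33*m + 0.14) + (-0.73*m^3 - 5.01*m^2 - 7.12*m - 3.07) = -4.77*m^3 - 10.45*m^2 - 3.79*m - 2.93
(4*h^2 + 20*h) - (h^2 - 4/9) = 3*h^2 + 20*h + 4/9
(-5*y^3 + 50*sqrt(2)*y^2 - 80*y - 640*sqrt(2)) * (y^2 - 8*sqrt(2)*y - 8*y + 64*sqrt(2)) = -5*y^5 + 40*y^4 + 90*sqrt(2)*y^4 - 720*sqrt(2)*y^3 - 880*y^3 + 7040*y^2 + 10240*y - 81920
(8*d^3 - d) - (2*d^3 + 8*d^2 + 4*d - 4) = 6*d^3 - 8*d^2 - 5*d + 4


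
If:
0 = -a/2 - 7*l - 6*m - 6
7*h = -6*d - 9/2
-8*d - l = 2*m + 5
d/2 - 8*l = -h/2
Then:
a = -10736*m/897 - 10190/897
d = -224*m/897 - 1111/1794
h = 64*m/299 - 67/598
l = -2*m/897 - 41/897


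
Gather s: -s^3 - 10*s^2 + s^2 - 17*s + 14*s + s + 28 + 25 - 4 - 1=-s^3 - 9*s^2 - 2*s + 48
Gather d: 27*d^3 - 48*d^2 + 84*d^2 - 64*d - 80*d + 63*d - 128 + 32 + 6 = 27*d^3 + 36*d^2 - 81*d - 90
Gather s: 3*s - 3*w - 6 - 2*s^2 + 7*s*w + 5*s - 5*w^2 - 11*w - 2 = -2*s^2 + s*(7*w + 8) - 5*w^2 - 14*w - 8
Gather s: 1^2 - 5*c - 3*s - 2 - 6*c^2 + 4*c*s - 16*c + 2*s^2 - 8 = -6*c^2 - 21*c + 2*s^2 + s*(4*c - 3) - 9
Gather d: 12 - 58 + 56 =10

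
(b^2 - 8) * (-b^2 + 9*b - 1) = -b^4 + 9*b^3 + 7*b^2 - 72*b + 8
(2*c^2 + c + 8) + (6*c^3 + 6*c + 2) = 6*c^3 + 2*c^2 + 7*c + 10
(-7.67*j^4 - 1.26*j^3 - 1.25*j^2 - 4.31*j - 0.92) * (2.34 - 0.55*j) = 4.2185*j^5 - 17.2548*j^4 - 2.2609*j^3 - 0.5545*j^2 - 9.5794*j - 2.1528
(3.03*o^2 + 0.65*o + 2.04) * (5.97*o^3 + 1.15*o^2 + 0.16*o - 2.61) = 18.0891*o^5 + 7.365*o^4 + 13.4111*o^3 - 5.4583*o^2 - 1.3701*o - 5.3244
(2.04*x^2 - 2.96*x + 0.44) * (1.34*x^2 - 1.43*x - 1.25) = 2.7336*x^4 - 6.8836*x^3 + 2.2724*x^2 + 3.0708*x - 0.55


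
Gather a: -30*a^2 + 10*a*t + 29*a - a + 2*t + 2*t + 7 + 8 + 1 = -30*a^2 + a*(10*t + 28) + 4*t + 16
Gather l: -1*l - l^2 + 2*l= -l^2 + l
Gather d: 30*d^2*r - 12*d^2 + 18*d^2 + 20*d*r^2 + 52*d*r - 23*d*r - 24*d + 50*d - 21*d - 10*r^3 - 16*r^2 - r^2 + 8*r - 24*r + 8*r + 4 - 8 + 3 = d^2*(30*r + 6) + d*(20*r^2 + 29*r + 5) - 10*r^3 - 17*r^2 - 8*r - 1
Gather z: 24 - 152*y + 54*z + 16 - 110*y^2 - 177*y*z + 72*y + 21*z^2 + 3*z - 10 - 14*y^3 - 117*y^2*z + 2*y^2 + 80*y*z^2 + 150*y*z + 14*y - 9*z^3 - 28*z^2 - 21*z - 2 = -14*y^3 - 108*y^2 - 66*y - 9*z^3 + z^2*(80*y - 7) + z*(-117*y^2 - 27*y + 36) + 28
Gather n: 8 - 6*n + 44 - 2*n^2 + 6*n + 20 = 72 - 2*n^2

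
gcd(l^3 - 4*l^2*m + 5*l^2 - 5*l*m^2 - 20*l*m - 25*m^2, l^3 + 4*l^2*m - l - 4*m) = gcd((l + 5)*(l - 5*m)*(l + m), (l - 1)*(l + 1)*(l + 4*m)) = 1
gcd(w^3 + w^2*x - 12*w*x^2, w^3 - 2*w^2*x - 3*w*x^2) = -w^2 + 3*w*x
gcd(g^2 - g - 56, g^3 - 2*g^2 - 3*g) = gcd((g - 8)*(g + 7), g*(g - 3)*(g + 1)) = 1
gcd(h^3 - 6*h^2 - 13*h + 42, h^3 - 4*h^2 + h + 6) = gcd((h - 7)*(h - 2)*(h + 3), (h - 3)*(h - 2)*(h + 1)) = h - 2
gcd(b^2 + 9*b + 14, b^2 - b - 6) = b + 2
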